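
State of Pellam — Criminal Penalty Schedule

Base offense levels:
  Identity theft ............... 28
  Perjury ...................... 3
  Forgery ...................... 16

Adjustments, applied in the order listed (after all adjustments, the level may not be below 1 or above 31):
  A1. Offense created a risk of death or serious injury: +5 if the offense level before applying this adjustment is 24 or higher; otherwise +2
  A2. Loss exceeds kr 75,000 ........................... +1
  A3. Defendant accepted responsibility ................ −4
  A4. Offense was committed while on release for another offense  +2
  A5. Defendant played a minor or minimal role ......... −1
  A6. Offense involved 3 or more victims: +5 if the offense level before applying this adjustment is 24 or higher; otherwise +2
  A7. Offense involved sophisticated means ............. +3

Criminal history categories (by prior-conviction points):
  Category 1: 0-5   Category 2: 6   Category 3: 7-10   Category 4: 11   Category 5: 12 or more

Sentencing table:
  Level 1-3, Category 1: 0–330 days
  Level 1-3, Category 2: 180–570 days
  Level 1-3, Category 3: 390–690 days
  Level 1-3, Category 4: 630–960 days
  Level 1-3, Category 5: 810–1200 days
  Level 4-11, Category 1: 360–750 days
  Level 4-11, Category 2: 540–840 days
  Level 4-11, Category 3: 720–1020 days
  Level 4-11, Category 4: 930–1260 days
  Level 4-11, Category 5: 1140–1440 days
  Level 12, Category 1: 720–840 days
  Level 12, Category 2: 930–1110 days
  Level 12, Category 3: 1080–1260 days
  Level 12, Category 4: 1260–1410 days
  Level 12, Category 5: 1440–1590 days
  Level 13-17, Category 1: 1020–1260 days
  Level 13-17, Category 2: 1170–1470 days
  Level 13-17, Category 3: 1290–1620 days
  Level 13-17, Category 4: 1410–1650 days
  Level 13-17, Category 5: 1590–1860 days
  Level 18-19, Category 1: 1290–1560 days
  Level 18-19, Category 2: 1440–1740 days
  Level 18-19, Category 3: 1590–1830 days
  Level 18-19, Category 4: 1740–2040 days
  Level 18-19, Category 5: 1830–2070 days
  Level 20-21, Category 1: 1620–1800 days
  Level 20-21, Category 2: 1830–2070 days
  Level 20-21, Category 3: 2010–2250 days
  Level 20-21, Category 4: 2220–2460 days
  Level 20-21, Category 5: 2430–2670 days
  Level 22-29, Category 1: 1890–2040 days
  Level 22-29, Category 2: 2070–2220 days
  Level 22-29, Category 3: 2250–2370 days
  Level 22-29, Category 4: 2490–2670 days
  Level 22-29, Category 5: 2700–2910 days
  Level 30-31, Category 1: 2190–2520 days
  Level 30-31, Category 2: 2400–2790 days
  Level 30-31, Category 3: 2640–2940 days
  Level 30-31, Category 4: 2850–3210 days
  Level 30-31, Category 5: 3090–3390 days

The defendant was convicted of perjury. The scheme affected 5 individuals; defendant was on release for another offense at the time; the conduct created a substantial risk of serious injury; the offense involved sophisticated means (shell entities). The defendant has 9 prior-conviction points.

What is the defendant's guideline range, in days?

1080-1260 days

Base offense level for perjury: 3.
A1 applies (level before this adjustment is 3 < 24, so +2): 3 + 2 = 5.
A2 does not apply.
A4 applies: 5 + 2 = 7.
A6 applies (level before this adjustment is 7 < 24, so +2): 7 + 2 = 9.
A7 applies: 9 + 3 = 12.
Final offense level: 12.
Criminal history: 9 prior points → Category 3 (7-10).
Level 12 falls in the 12 band.
Grid: Level 12 × Category 3 = 1080-1260 days.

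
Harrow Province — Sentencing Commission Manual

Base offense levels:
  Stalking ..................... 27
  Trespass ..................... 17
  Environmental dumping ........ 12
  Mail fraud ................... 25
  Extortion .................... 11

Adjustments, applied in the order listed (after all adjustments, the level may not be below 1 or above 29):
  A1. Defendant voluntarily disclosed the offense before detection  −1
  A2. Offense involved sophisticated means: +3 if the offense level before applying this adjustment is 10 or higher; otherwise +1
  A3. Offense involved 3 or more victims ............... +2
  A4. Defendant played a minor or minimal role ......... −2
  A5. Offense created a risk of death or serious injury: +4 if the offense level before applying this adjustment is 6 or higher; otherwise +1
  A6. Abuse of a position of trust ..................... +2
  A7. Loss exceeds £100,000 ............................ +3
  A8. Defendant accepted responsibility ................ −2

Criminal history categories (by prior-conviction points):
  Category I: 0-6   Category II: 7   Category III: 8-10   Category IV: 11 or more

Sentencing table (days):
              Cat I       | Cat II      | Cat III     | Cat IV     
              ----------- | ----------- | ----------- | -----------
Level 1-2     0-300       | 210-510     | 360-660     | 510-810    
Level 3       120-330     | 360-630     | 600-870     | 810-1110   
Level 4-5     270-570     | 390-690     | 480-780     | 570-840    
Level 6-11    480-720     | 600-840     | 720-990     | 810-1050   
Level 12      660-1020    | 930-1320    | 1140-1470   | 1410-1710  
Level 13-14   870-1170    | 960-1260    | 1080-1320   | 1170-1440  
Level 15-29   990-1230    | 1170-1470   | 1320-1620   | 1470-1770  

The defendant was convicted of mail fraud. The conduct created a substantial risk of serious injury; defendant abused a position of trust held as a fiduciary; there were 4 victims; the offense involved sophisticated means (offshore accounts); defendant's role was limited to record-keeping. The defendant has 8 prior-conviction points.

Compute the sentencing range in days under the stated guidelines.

1320-1620 days

Base offense level for mail fraud: 25.
A1 does not apply.
A2 applies (level before this adjustment is 25 ≥ 10, so +3): 25 + 3 = 28.
A3 applies: 28 + 2 = 30.
A4 applies: 30 − 2 = 28.
A5 applies (level before this adjustment is 28 ≥ 6, so +4): 28 + 4 = 32.
A6 applies: 32 + 2 = 34.
A7 does not apply.
A8 does not apply.
Level 34 exceeds the maximum of 29; capped at 29.
Final offense level: 29.
Criminal history: 8 prior points → Category III (8-10).
Level 29 falls in the 15-29 band.
Grid: Level 15-29 × Category III = 1320-1620 days.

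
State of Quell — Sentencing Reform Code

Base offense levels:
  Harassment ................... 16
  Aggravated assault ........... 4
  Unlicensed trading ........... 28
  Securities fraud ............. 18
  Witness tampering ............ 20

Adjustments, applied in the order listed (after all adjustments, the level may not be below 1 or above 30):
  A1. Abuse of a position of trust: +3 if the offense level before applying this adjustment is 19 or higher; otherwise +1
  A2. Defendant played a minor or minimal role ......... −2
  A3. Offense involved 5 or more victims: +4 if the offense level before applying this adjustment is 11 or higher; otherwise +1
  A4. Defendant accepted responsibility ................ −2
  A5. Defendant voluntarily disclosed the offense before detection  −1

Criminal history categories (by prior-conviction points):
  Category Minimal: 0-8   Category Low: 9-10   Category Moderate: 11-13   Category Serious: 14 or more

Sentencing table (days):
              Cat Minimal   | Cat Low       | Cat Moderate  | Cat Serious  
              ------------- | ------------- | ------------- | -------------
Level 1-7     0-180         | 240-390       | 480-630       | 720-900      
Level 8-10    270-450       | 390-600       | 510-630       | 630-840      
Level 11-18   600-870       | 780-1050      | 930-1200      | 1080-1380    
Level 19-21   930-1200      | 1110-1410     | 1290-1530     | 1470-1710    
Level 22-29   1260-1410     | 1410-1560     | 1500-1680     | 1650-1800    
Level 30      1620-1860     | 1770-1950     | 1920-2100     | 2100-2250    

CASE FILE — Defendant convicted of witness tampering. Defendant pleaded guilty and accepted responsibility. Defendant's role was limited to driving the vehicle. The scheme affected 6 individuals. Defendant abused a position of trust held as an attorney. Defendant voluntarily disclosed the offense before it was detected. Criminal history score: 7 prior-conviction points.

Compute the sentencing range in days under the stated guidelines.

Base offense level for witness tampering: 20.
A1 applies (level before this adjustment is 20 ≥ 19, so +3): 20 + 3 = 23.
A2 applies: 23 − 2 = 21.
A3 applies (level before this adjustment is 21 ≥ 11, so +4): 21 + 4 = 25.
A4 applies: 25 − 2 = 23.
A5 applies: 23 − 1 = 22.
Final offense level: 22.
Criminal history: 7 prior points → Category Minimal (0-8).
Level 22 falls in the 22-29 band.
Grid: Level 22-29 × Category Minimal = 1260-1410 days.

1260-1410 days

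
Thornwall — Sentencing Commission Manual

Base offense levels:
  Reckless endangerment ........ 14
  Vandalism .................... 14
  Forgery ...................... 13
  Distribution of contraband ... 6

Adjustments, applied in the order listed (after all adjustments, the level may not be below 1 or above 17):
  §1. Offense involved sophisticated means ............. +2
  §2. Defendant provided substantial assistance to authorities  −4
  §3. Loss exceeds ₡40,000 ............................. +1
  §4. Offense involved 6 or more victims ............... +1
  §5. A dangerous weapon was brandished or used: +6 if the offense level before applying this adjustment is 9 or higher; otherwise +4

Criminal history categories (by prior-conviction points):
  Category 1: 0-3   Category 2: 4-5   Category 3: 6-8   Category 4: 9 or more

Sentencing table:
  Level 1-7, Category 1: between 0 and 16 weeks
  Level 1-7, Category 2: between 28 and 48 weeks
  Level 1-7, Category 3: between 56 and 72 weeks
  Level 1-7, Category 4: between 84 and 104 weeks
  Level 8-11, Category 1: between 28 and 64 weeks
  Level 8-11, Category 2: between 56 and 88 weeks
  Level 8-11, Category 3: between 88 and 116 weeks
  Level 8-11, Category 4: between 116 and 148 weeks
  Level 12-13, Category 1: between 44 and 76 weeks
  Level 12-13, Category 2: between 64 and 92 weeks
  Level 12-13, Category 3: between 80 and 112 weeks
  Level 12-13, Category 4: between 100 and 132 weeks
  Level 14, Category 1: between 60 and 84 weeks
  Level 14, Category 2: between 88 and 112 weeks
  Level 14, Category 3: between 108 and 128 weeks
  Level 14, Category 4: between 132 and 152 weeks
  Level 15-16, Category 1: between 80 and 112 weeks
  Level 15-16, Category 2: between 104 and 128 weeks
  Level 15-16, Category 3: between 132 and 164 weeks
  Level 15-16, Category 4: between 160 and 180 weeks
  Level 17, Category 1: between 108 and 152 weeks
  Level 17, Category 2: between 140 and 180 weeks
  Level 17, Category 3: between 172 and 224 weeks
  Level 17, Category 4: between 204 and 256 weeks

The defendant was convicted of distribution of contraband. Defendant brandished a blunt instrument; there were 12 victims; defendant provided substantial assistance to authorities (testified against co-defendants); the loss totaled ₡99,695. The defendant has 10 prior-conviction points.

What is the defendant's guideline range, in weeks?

116-148 weeks

Base offense level for distribution of contraband: 6.
§2 applies: 6 − 4 = 2.
§3 applies: 2 + 1 = 3.
§4 applies: 3 + 1 = 4.
§5 applies (level before this adjustment is 4 < 9, so +4): 4 + 4 = 8.
Final offense level: 8.
Criminal history: 10 prior points → Category 4 (9+).
Level 8 falls in the 8-11 band.
Grid: Level 8-11 × Category 4 = 116-148 weeks.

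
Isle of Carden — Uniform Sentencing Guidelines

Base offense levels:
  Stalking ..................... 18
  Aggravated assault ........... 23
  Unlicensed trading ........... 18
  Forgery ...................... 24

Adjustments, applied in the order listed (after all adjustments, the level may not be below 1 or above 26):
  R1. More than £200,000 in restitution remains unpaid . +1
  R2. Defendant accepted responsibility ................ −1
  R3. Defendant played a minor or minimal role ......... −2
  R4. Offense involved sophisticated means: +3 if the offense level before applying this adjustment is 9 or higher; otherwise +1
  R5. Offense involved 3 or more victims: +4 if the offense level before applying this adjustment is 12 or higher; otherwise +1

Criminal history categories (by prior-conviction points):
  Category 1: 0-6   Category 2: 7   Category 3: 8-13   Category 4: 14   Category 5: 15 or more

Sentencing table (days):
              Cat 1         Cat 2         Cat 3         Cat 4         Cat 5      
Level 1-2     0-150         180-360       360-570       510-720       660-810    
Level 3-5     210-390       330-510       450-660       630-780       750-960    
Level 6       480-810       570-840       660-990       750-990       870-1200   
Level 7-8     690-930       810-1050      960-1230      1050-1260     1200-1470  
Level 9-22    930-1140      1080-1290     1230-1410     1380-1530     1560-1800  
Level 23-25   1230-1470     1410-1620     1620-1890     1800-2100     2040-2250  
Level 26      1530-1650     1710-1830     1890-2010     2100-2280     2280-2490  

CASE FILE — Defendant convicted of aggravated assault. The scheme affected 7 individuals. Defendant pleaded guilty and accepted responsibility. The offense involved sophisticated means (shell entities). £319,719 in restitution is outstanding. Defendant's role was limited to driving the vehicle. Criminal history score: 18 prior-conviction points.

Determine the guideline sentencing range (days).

2280-2490 days

Base offense level for aggravated assault: 23.
R1 applies: 23 + 1 = 24.
R2 applies: 24 − 1 = 23.
R3 applies: 23 − 2 = 21.
R4 applies (level before this adjustment is 21 ≥ 9, so +3): 21 + 3 = 24.
R5 applies (level before this adjustment is 24 ≥ 12, so +4): 24 + 4 = 28.
Level 28 exceeds the maximum of 26; capped at 26.
Final offense level: 26.
Criminal history: 18 prior points → Category 5 (15+).
Level 26 falls in the 26 band.
Grid: Level 26 × Category 5 = 2280-2490 days.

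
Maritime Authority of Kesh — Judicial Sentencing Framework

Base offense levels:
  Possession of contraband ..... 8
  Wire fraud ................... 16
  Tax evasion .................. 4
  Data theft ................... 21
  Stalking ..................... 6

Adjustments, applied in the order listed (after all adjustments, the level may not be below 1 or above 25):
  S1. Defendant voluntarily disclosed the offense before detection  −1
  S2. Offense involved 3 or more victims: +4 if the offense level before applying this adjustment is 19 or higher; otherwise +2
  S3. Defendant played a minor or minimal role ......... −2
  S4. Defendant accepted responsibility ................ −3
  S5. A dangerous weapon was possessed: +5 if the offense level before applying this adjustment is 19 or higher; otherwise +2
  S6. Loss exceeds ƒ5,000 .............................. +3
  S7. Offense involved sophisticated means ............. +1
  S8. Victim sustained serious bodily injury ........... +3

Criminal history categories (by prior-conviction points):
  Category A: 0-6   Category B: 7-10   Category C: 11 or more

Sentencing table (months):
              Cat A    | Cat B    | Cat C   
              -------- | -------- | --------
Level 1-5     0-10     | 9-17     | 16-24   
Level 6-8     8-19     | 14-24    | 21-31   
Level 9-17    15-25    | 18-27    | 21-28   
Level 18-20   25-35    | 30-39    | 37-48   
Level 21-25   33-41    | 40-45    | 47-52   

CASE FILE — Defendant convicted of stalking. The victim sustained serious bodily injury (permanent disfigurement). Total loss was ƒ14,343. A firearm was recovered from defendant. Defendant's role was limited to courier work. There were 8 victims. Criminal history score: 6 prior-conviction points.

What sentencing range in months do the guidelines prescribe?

15-25 months

Base offense level for stalking: 6.
S1 does not apply.
S2 applies (level before this adjustment is 6 < 19, so +2): 6 + 2 = 8.
S3 applies: 8 − 2 = 6.
S5 applies (level before this adjustment is 6 < 19, so +2): 6 + 2 = 8.
S6 applies: 8 + 3 = 11.
S7 does not apply.
S8 applies: 11 + 3 = 14.
Final offense level: 14.
Criminal history: 6 prior points → Category A (0-6).
Level 14 falls in the 9-17 band.
Grid: Level 9-17 × Category A = 15-25 months.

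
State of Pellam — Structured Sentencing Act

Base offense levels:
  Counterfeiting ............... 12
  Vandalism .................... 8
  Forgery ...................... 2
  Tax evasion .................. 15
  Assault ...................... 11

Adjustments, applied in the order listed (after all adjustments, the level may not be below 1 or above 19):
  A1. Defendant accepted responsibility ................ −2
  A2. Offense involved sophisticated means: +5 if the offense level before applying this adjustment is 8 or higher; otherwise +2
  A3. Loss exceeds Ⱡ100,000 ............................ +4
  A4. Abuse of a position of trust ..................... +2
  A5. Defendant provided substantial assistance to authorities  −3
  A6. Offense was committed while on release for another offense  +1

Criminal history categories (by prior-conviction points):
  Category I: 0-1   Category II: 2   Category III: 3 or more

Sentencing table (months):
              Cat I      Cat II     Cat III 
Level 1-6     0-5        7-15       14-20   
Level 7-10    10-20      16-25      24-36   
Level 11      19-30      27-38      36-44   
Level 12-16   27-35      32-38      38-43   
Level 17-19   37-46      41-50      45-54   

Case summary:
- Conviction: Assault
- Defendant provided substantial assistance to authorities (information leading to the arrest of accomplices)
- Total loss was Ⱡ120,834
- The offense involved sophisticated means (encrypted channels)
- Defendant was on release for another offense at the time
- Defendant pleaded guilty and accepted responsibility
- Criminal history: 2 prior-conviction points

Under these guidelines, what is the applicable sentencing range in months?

32-38 months

Base offense level for assault: 11.
A1 applies: 11 − 2 = 9.
A2 applies (level before this adjustment is 9 ≥ 8, so +5): 9 + 5 = 14.
A3 applies: 14 + 4 = 18.
A4 does not apply.
A5 applies: 18 − 3 = 15.
A6 applies: 15 + 1 = 16.
Final offense level: 16.
Criminal history: 2 prior points → Category II (2).
Level 16 falls in the 12-16 band.
Grid: Level 12-16 × Category II = 32-38 months.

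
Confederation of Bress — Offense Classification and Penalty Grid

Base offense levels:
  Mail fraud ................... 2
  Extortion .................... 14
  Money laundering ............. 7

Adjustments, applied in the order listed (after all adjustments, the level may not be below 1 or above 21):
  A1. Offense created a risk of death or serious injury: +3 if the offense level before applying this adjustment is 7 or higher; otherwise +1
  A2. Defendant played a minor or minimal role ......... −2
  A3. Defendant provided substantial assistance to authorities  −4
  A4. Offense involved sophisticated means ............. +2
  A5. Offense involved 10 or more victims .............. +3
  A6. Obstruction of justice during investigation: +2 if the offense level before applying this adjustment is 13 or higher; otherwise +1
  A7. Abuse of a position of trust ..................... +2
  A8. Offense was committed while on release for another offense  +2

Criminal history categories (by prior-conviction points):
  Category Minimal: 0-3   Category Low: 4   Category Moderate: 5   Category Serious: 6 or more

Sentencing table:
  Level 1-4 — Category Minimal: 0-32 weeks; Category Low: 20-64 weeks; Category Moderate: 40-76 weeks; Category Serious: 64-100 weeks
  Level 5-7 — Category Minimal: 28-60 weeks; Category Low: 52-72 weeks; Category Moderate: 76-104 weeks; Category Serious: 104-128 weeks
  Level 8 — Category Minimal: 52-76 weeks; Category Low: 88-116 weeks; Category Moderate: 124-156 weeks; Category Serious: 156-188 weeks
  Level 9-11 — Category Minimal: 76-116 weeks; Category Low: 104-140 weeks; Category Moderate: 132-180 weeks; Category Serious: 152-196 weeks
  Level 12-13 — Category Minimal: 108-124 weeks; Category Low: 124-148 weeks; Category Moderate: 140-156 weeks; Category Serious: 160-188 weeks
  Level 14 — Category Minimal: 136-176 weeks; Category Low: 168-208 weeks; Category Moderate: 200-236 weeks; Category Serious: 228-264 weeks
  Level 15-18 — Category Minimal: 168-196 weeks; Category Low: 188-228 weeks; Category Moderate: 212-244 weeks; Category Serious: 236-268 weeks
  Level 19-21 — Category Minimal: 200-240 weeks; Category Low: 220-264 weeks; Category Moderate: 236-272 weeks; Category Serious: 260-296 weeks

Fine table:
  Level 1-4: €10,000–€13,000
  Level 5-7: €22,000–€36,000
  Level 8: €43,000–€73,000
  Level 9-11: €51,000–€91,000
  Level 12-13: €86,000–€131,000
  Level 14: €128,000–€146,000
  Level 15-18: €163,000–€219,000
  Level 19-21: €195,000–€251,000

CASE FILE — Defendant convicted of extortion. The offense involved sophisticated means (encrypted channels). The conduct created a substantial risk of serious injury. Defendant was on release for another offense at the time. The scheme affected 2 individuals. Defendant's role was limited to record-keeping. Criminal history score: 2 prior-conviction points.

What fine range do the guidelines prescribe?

€195,000–€251,000

Base offense level for extortion: 14.
A1 applies (level before this adjustment is 14 ≥ 7, so +3): 14 + 3 = 17.
A2 applies: 17 − 2 = 15.
A4 applies: 15 + 2 = 17.
A5 does not apply.
A6 does not apply.
A8 applies: 17 + 2 = 19.
Final offense level: 19.
Level 19 falls in the 19-21 band.
Fine table: Level 19-21 → €195,000–€251,000.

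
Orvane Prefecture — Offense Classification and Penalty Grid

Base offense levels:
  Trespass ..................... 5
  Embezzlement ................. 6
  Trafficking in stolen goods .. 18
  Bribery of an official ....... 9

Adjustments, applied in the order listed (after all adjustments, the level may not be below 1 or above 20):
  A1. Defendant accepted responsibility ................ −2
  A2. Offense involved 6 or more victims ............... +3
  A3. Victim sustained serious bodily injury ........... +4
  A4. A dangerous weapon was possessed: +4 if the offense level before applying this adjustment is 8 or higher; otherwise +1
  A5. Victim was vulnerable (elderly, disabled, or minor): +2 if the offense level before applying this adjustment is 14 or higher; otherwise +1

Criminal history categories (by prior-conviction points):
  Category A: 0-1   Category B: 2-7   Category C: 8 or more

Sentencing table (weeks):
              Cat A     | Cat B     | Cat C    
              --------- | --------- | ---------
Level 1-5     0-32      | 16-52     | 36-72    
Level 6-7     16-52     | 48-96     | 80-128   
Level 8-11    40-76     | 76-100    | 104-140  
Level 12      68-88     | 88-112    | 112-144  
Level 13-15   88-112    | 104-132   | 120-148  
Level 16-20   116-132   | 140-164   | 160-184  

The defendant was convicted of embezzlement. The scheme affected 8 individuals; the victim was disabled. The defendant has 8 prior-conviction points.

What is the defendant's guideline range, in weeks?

Base offense level for embezzlement: 6.
A1 does not apply.
A2 applies: 6 + 3 = 9.
A3 does not apply.
A4 does not apply.
A5 applies (level before this adjustment is 9 < 14, so +1): 9 + 1 = 10.
Final offense level: 10.
Criminal history: 8 prior points → Category C (8+).
Level 10 falls in the 8-11 band.
Grid: Level 8-11 × Category C = 104-140 weeks.

104-140 weeks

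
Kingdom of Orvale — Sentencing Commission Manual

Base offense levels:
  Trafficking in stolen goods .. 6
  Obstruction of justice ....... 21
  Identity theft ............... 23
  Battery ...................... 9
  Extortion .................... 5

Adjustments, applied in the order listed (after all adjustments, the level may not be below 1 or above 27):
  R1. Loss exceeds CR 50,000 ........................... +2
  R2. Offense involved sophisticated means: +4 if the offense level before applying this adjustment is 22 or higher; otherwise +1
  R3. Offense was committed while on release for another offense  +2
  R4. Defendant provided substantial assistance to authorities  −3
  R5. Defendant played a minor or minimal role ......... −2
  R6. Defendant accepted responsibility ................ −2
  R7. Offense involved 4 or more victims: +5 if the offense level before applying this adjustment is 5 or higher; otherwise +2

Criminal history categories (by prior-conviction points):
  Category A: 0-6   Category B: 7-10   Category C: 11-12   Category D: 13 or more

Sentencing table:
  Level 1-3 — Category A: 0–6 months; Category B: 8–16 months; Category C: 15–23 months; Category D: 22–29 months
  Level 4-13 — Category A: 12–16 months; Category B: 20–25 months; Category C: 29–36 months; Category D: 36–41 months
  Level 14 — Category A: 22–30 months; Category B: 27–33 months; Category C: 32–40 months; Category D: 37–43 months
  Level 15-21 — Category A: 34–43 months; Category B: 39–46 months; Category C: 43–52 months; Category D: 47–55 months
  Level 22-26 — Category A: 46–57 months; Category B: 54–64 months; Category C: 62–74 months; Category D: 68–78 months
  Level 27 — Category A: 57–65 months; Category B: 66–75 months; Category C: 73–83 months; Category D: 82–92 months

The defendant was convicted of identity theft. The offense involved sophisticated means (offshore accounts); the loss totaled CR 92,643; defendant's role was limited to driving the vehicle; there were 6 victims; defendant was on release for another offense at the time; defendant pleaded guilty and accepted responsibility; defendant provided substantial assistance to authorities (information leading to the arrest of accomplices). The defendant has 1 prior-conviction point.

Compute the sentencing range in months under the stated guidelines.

57-65 months

Base offense level for identity theft: 23.
R1 applies: 23 + 2 = 25.
R2 applies (level before this adjustment is 25 ≥ 22, so +4): 25 + 4 = 29.
R3 applies: 29 + 2 = 31.
R4 applies: 31 − 3 = 28.
R5 applies: 28 − 2 = 26.
R6 applies: 26 − 2 = 24.
R7 applies (level before this adjustment is 24 ≥ 5, so +5): 24 + 5 = 29.
Level 29 exceeds the maximum of 27; capped at 27.
Final offense level: 27.
Criminal history: 1 prior point → Category A (0-6).
Level 27 falls in the 27 band.
Grid: Level 27 × Category A = 57-65 months.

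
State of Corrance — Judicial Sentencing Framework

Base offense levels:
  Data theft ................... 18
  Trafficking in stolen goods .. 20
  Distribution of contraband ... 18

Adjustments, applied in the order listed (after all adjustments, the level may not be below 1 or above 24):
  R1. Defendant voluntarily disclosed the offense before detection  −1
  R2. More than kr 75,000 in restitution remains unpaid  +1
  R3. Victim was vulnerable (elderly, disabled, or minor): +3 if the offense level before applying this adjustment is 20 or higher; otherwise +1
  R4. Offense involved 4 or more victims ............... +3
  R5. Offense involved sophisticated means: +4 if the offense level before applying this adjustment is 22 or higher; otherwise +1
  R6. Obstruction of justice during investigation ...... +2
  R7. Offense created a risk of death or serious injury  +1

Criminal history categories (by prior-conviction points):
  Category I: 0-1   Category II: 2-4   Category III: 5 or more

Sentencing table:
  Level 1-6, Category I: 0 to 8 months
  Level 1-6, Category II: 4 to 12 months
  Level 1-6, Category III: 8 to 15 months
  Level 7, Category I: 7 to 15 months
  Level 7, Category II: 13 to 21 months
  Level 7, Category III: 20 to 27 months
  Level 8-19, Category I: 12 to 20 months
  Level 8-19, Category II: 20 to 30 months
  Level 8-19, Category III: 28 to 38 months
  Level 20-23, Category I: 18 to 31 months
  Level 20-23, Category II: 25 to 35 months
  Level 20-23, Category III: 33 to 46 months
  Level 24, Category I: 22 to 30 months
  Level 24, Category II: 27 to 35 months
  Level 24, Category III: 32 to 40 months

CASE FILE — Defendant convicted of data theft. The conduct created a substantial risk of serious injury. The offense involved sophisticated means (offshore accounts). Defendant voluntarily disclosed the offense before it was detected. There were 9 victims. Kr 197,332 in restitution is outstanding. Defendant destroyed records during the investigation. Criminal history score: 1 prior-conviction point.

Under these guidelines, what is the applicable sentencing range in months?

22-30 months

Base offense level for data theft: 18.
R1 applies: 18 − 1 = 17.
R2 applies: 17 + 1 = 18.
R3 does not apply.
R4 applies: 18 + 3 = 21.
R5 applies (level before this adjustment is 21 < 22, so +1): 21 + 1 = 22.
R6 applies: 22 + 2 = 24.
R7 applies: 24 + 1 = 25.
Level 25 exceeds the maximum of 24; capped at 24.
Final offense level: 24.
Criminal history: 1 prior point → Category I (0-1).
Level 24 falls in the 24 band.
Grid: Level 24 × Category I = 22-30 months.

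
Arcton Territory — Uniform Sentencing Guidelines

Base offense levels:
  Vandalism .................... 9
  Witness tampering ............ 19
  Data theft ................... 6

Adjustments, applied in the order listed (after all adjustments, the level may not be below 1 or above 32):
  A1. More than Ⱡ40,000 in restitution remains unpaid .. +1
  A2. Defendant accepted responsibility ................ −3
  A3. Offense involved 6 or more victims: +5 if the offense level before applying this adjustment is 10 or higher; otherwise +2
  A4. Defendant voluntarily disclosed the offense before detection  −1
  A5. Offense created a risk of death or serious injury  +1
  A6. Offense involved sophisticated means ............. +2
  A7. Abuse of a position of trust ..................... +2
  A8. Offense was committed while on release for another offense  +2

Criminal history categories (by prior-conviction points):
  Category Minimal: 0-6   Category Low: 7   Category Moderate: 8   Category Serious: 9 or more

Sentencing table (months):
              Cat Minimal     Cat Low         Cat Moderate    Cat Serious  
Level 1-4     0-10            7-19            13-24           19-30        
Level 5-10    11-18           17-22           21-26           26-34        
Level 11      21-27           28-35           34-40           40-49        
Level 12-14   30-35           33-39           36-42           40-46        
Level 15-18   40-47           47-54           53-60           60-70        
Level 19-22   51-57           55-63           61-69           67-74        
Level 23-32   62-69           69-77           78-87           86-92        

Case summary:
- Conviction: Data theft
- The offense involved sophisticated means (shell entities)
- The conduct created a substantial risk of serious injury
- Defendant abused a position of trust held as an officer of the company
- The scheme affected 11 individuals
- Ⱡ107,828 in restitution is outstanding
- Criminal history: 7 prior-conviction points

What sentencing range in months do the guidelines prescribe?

33-39 months

Base offense level for data theft: 6.
A1 applies: 6 + 1 = 7.
A3 applies (level before this adjustment is 7 < 10, so +2): 7 + 2 = 9.
A5 applies: 9 + 1 = 10.
A6 applies: 10 + 2 = 12.
A7 applies: 12 + 2 = 14.
A8 does not apply.
Final offense level: 14.
Criminal history: 7 prior points → Category Low (7).
Level 14 falls in the 12-14 band.
Grid: Level 12-14 × Category Low = 33-39 months.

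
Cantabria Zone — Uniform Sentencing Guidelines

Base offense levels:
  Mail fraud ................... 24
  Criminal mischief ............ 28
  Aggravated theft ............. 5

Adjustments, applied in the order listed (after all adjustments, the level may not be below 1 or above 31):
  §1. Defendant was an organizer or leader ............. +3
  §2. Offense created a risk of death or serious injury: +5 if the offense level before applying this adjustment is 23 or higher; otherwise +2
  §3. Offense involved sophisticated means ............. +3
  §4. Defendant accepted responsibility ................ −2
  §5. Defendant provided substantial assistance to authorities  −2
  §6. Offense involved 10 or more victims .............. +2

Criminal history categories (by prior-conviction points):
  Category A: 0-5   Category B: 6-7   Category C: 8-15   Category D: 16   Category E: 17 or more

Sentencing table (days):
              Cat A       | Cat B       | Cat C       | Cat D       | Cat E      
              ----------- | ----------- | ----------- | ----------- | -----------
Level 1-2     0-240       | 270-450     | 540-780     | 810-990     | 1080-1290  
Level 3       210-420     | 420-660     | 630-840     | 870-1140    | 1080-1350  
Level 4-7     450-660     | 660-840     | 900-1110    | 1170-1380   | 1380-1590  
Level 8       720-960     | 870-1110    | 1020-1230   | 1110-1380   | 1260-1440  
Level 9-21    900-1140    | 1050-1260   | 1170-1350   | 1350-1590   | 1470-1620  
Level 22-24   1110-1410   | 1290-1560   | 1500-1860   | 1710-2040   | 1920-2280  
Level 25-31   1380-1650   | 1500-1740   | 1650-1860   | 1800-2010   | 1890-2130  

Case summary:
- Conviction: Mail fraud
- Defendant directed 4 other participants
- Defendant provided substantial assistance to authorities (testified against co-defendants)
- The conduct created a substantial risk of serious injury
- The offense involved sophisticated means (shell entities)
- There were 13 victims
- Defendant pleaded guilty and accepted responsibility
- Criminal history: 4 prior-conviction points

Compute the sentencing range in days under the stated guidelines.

Base offense level for mail fraud: 24.
§1 applies: 24 + 3 = 27.
§2 applies (level before this adjustment is 27 ≥ 23, so +5): 27 + 5 = 32.
§3 applies: 32 + 3 = 35.
§4 applies: 35 − 2 = 33.
§5 applies: 33 − 2 = 31.
§6 applies: 31 + 2 = 33.
Level 33 exceeds the maximum of 31; capped at 31.
Final offense level: 31.
Criminal history: 4 prior points → Category A (0-5).
Level 31 falls in the 25-31 band.
Grid: Level 25-31 × Category A = 1380-1650 days.

1380-1650 days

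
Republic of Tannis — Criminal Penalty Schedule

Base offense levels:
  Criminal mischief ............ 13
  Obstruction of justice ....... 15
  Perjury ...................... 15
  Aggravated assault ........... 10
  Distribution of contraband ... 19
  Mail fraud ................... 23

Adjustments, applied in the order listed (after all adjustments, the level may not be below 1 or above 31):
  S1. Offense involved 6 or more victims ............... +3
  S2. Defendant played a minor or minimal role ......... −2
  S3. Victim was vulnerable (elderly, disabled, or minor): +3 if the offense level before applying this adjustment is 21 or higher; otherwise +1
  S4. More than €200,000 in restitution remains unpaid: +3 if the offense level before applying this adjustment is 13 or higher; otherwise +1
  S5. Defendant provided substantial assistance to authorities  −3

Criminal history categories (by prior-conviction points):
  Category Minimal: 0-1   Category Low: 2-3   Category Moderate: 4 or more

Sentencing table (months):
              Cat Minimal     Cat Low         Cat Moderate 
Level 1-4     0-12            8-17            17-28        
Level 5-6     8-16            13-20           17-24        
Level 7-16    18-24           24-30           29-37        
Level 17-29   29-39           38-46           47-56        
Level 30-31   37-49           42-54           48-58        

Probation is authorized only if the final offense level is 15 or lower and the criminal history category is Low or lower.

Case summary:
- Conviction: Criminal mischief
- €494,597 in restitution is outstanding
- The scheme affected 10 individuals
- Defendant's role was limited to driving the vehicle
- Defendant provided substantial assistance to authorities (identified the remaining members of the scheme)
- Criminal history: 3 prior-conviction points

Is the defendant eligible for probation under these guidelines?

Yes

Base offense level for criminal mischief: 13.
S1 applies: 13 + 3 = 16.
S2 applies: 16 − 2 = 14.
S4 applies (level before this adjustment is 14 ≥ 13, so +3): 14 + 3 = 17.
S5 applies: 17 − 3 = 14.
Final offense level: 14.
Criminal history: 3 prior points → Category Low (2-3).
Level 14 falls in the 7-16 band.
Grid: Level 7-16 × Category Low = 24-30 months.
Probation check: level 14 ≤ 15 and category Low ≤ Low → eligible.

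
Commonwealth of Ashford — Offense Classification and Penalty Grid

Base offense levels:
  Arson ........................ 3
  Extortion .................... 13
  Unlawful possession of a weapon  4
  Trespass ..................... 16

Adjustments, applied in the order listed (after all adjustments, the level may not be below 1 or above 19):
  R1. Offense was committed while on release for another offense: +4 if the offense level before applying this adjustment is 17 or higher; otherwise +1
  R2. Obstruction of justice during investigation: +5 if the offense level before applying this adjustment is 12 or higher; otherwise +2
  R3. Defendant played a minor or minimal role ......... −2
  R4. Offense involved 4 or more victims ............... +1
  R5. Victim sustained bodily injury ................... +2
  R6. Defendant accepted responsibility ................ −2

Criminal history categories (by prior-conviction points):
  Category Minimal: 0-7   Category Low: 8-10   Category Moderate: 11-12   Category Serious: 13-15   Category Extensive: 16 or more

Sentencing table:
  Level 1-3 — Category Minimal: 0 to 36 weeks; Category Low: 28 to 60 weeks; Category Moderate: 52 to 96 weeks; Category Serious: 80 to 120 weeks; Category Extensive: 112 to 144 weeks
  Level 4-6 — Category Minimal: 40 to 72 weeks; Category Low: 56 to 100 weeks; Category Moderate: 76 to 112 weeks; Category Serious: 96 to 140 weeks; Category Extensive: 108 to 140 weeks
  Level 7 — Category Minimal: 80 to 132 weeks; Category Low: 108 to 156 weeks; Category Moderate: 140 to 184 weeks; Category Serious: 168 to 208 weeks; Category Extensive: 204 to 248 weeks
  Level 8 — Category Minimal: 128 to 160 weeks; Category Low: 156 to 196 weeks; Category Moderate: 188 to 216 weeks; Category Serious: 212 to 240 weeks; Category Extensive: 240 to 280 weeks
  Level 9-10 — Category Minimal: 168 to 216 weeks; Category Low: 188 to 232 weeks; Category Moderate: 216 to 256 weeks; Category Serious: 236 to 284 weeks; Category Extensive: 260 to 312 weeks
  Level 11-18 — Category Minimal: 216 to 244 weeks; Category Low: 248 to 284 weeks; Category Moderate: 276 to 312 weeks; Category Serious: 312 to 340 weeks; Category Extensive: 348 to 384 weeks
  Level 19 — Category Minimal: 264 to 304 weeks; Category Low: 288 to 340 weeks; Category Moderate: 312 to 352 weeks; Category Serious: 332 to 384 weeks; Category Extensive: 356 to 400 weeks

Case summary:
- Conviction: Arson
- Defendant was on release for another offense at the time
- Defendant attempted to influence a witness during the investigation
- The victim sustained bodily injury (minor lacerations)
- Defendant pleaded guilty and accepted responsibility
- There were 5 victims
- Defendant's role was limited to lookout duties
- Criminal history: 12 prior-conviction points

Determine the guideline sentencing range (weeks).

Base offense level for arson: 3.
R1 applies (level before this adjustment is 3 < 17, so +1): 3 + 1 = 4.
R2 applies (level before this adjustment is 4 < 12, so +2): 4 + 2 = 6.
R3 applies: 6 − 2 = 4.
R4 applies: 4 + 1 = 5.
R5 applies: 5 + 2 = 7.
R6 applies: 7 − 2 = 5.
Final offense level: 5.
Criminal history: 12 prior points → Category Moderate (11-12).
Level 5 falls in the 4-6 band.
Grid: Level 4-6 × Category Moderate = 76-112 weeks.

76-112 weeks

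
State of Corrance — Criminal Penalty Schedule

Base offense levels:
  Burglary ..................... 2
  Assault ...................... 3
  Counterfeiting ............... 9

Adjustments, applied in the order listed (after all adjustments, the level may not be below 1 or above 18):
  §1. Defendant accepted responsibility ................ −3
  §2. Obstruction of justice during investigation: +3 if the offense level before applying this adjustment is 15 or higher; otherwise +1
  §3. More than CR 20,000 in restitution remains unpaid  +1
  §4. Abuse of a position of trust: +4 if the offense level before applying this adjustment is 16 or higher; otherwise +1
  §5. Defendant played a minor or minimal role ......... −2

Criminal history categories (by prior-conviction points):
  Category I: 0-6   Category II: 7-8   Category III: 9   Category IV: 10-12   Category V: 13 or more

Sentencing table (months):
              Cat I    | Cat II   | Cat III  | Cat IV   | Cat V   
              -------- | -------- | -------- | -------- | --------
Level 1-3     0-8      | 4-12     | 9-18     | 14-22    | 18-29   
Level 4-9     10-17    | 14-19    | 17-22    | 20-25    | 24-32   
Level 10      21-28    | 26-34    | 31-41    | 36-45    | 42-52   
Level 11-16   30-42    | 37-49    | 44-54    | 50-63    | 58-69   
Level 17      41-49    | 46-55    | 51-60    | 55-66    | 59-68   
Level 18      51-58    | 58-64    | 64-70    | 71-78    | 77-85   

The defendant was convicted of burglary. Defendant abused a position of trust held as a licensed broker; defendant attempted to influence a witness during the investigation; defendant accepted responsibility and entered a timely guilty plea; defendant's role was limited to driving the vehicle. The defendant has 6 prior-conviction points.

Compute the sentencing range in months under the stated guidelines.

Base offense level for burglary: 2.
§1 applies: 2 − 3 = -1.
§2 applies (level before this adjustment is -1 < 15, so +1): -1 + 1 = 0.
§4 applies (level before this adjustment is 0 < 16, so +1): 0 + 1 = 1.
§5 applies: 1 − 2 = -1.
Level -1 is below the minimum of 1; floored at 1.
Final offense level: 1.
Criminal history: 6 prior points → Category I (0-6).
Level 1 falls in the 1-3 band.
Grid: Level 1-3 × Category I = 0-8 months.

0-8 months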